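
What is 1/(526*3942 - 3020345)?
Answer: -1/946853 ≈ -1.0561e-6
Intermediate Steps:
1/(526*3942 - 3020345) = 1/(2073492 - 3020345) = 1/(-946853) = -1/946853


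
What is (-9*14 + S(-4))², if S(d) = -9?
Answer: 18225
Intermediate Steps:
(-9*14 + S(-4))² = (-9*14 - 9)² = (-126 - 9)² = (-135)² = 18225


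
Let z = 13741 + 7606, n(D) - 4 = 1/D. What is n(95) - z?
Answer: -2027584/95 ≈ -21343.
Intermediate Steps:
n(D) = 4 + 1/D
z = 21347
n(95) - z = (4 + 1/95) - 1*21347 = (4 + 1/95) - 21347 = 381/95 - 21347 = -2027584/95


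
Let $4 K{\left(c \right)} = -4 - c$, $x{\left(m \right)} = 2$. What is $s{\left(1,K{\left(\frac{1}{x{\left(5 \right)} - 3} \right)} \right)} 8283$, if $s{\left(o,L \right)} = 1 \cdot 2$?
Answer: $16566$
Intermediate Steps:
$K{\left(c \right)} = -1 - \frac{c}{4}$ ($K{\left(c \right)} = \frac{-4 - c}{4} = -1 - \frac{c}{4}$)
$s{\left(o,L \right)} = 2$
$s{\left(1,K{\left(\frac{1}{x{\left(5 \right)} - 3} \right)} \right)} 8283 = 2 \cdot 8283 = 16566$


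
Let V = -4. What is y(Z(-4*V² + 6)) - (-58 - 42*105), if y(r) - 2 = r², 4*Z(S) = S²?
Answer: 711751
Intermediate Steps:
Z(S) = S²/4
y(r) = 2 + r²
y(Z(-4*V² + 6)) - (-58 - 42*105) = (2 + ((-4*(-4)² + 6)²/4)²) - (-58 - 42*105) = (2 + ((-4*16 + 6)²/4)²) - (-58 - 4410) = (2 + ((-64 + 6)²/4)²) - 1*(-4468) = (2 + ((¼)*(-58)²)²) + 4468 = (2 + ((¼)*3364)²) + 4468 = (2 + 841²) + 4468 = (2 + 707281) + 4468 = 707283 + 4468 = 711751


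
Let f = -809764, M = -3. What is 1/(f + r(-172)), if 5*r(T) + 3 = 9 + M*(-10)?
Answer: -5/4048784 ≈ -1.2349e-6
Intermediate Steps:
r(T) = 36/5 (r(T) = -⅗ + (9 - 3*(-10))/5 = -⅗ + (9 + 30)/5 = -⅗ + (⅕)*39 = -⅗ + 39/5 = 36/5)
1/(f + r(-172)) = 1/(-809764 + 36/5) = 1/(-4048784/5) = -5/4048784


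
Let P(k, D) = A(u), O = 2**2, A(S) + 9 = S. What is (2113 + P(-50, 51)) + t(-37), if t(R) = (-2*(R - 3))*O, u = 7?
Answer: 2431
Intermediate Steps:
A(S) = -9 + S
O = 4
P(k, D) = -2 (P(k, D) = -9 + 7 = -2)
t(R) = 24 - 8*R (t(R) = -2*(R - 3)*4 = -2*(-3 + R)*4 = (6 - 2*R)*4 = 24 - 8*R)
(2113 + P(-50, 51)) + t(-37) = (2113 - 2) + (24 - 8*(-37)) = 2111 + (24 + 296) = 2111 + 320 = 2431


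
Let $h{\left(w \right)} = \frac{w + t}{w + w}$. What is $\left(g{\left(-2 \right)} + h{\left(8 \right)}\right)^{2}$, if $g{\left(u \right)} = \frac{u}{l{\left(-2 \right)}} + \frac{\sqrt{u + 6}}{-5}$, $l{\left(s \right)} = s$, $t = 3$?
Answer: $\frac{10609}{6400} \approx 1.6577$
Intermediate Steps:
$h{\left(w \right)} = \frac{3 + w}{2 w}$ ($h{\left(w \right)} = \frac{w + 3}{w + w} = \frac{3 + w}{2 w}$)
$g{\left(u \right)} = - \frac{u}{2} - \frac{\sqrt{6 + u}}{5}$ ($g{\left(u \right)} = \frac{u}{-2} + \frac{\sqrt{u + 6}}{-5} = u \left(- \frac{1}{2}\right) + \sqrt{6 + u} \left(- \frac{1}{5}\right) = - \frac{u}{2} - \frac{\sqrt{6 + u}}{5}$)
$\left(g{\left(-2 \right)} + h{\left(8 \right)}\right)^{2} = \left(\left(\left(- \frac{1}{2}\right) \left(-2\right) - \frac{\sqrt{6 - 2}}{5}\right) + \frac{3 + 8}{2 \cdot 8}\right)^{2} = \left(\left(1 - \frac{\sqrt{4}}{5}\right) + \frac{1}{2} \cdot \frac{1}{8} \cdot 11\right)^{2} = \left(\left(1 - \frac{2}{5}\right) + \frac{11}{16}\right)^{2} = \left(\frac{3}{5} + \frac{11}{16}\right)^{2} = \left(\frac{103}{80}\right)^{2} = \frac{10609}{6400}$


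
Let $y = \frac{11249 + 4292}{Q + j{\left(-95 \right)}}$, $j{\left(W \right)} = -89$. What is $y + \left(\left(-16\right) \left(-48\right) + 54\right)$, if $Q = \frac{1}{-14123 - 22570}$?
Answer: $\frac{2114141403}{3265678} \approx 647.38$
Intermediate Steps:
$Q = - \frac{1}{36693}$ ($Q = \frac{1}{-36693} = - \frac{1}{36693} \approx -2.7253 \cdot 10^{-5}$)
$y = - \frac{570245913}{3265678}$ ($y = \frac{11249 + 4292}{- \frac{1}{36693} - 89} = \frac{15541}{- \frac{3265678}{36693}} = 15541 \left(- \frac{36693}{3265678}\right) = - \frac{570245913}{3265678} \approx -174.62$)
$y + \left(\left(-16\right) \left(-48\right) + 54\right) = - \frac{570245913}{3265678} + \left(\left(-16\right) \left(-48\right) + 54\right) = - \frac{570245913}{3265678} + \left(768 + 54\right) = - \frac{570245913}{3265678} + 822 = \frac{2114141403}{3265678}$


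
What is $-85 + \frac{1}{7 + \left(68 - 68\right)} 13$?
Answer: $- \frac{582}{7} \approx -83.143$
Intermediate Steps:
$-85 + \frac{1}{7 + \left(68 - 68\right)} 13 = -85 + \frac{1}{7 + 0} \cdot 13 = -85 + \frac{1}{7} \cdot 13 = -85 + \frac{13}{7} = - \frac{582}{7}$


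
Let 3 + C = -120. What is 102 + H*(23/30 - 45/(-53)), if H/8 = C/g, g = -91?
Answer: 411578/3445 ≈ 119.47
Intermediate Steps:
C = -123 (C = -3 - 120 = -123)
H = 984/91 (H = 8*(-123/(-91)) = 8*(-123*(-1/91)) = 8*(123/91) = 984/91 ≈ 10.813)
102 + H*(23/30 - 45/(-53)) = 102 + 984*(23/30 - 45/(-53))/91 = 102 + 984*(23*(1/30) - 45*(-1/53))/91 = 102 + 984*(23/30 + 45/53)/91 = 102 + (984/91)*(2569/1590) = 102 + 60188/3445 = 411578/3445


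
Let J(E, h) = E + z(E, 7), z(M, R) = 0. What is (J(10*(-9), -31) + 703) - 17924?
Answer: -17311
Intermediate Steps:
J(E, h) = E (J(E, h) = E + 0 = E)
(J(10*(-9), -31) + 703) - 17924 = (10*(-9) + 703) - 17924 = (-90 + 703) - 17924 = 613 - 17924 = -17311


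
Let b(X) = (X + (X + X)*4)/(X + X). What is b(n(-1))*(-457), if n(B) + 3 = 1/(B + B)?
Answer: -4113/2 ≈ -2056.5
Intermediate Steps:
n(B) = -3 + 1/(2*B) (n(B) = -3 + 1/(B + B) = -3 + 1/(2*B))
b(X) = 9/2 (b(X) = (X + (2*X)*4)/((2*X)) = (X + 8*X)*(1/(2*X)) = (9*X)*(1/(2*X)) = 9/2)
b(n(-1))*(-457) = (9/2)*(-457) = -4113/2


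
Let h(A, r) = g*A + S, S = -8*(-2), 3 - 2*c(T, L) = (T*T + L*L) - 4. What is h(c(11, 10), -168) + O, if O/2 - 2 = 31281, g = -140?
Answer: 77562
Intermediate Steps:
c(T, L) = 7/2 - L²/2 - T²/2 (c(T, L) = 3/2 - ((T*T + L*L) - 4)/2 = 3/2 - ((T² + L²) - 4)/2 = 3/2 - ((L² + T²) - 4)/2 = 3/2 - (-4 + L² + T²)/2 = 3/2 + (2 - L²/2 - T²/2) = 7/2 - L²/2 - T²/2)
S = 16
O = 62566 (O = 4 + 2*31281 = 4 + 62562 = 62566)
h(A, r) = 16 - 140*A (h(A, r) = -140*A + 16 = 16 - 140*A)
h(c(11, 10), -168) + O = (16 - 140*(7/2 - ½*10² - ½*11²)) + 62566 = (16 - 140*(7/2 - ½*100 - ½*121)) + 62566 = (16 - 140*(7/2 - 50 - 121/2)) + 62566 = (16 - 140*(-107)) + 62566 = (16 + 14980) + 62566 = 14996 + 62566 = 77562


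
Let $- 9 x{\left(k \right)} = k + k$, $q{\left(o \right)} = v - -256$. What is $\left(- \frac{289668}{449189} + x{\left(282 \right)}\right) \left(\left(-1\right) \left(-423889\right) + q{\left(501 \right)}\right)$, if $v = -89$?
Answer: $- \frac{12059662996672}{449189} \approx -2.6848 \cdot 10^{7}$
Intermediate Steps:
$q{\left(o \right)} = 167$ ($q{\left(o \right)} = -89 - -256 = -89 + 256 = 167$)
$x{\left(k \right)} = - \frac{2 k}{9}$ ($x{\left(k \right)} = - \frac{k + k}{9} = - \frac{2 k}{9}$)
$\left(- \frac{289668}{449189} + x{\left(282 \right)}\right) \left(\left(-1\right) \left(-423889\right) + q{\left(501 \right)}\right) = \left(- \frac{289668}{449189} - \frac{188}{3}\right) \left(\left(-1\right) \left(-423889\right) + 167\right) = \left(\left(-289668\right) \frac{1}{449189} - \frac{188}{3}\right) \left(423889 + 167\right) = \left(- \frac{289668}{449189} - \frac{188}{3}\right) 424056 = \left(- \frac{85316536}{1347567}\right) 424056 = - \frac{12059662996672}{449189}$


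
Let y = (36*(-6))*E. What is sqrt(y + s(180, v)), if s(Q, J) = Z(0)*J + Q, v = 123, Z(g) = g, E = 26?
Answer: 6*I*sqrt(151) ≈ 73.729*I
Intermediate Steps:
s(Q, J) = Q (s(Q, J) = 0*J + Q = 0 + Q = Q)
y = -5616 (y = (36*(-6))*26 = -216*26 = -5616)
sqrt(y + s(180, v)) = sqrt(-5616 + 180) = sqrt(-5436) = 6*I*sqrt(151)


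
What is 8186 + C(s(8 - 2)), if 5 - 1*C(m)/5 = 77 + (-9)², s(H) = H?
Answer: 7421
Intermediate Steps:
C(m) = -765 (C(m) = 25 - 5*(77 + (-9)²) = 25 - 5*(77 + 81) = 25 - 5*158 = 25 - 790 = -765)
8186 + C(s(8 - 2)) = 8186 - 765 = 7421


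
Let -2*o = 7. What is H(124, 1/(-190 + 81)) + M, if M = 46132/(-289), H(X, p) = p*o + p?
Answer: -10055331/63002 ≈ -159.60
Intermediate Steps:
o = -7/2 (o = -½*7 = -7/2 ≈ -3.5000)
H(X, p) = -5*p/2 (H(X, p) = p*(-7/2) + p = -7*p/2 + p = -5*p/2)
M = -46132/289 (M = 46132*(-1/289) = -46132/289 ≈ -159.63)
H(124, 1/(-190 + 81)) + M = -5/(2*(-190 + 81)) - 46132/289 = -5/2/(-109) - 46132/289 = -5/2*(-1/109) - 46132/289 = 5/218 - 46132/289 = -10055331/63002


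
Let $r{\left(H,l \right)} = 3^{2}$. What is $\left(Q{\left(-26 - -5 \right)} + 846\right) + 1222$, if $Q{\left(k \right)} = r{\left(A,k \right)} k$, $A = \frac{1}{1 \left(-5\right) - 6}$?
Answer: $1879$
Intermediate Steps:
$A = - \frac{1}{11}$ ($A = \frac{1}{-5 - 6} = \frac{1}{-11} = - \frac{1}{11} \approx -0.090909$)
$r{\left(H,l \right)} = 9$
$Q{\left(k \right)} = 9 k$
$\left(Q{\left(-26 - -5 \right)} + 846\right) + 1222 = \left(9 \left(-26 - -5\right) + 846\right) + 1222 = \left(9 \left(-26 + 5\right) + 846\right) + 1222 = \left(9 \left(-21\right) + 846\right) + 1222 = \left(-189 + 846\right) + 1222 = 657 + 1222 = 1879$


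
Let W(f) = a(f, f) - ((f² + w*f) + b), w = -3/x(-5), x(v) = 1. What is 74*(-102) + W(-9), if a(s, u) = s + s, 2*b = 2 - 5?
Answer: -15345/2 ≈ -7672.5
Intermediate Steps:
b = -3/2 (b = (2 - 5)/2 = (½)*(-3) = -3/2 ≈ -1.5000)
a(s, u) = 2*s
w = -3 (w = -3/1 = -3*1 = -3)
W(f) = 3/2 - f² + 5*f (W(f) = 2*f - ((f² - 3*f) - 3/2) = 2*f - (-3/2 + f² - 3*f) = 2*f + (3/2 - f² + 3*f) = 3/2 - f² + 5*f)
74*(-102) + W(-9) = 74*(-102) + (3/2 - 1*(-9)² + 5*(-9)) = -7548 + (3/2 - 1*81 - 45) = -7548 + (3/2 - 81 - 45) = -7548 - 249/2 = -15345/2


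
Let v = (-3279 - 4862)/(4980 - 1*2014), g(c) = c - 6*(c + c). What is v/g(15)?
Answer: 8141/489390 ≈ 0.016635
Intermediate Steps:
g(c) = -11*c (g(c) = c - 6*2*c = c - 12*c = -11*c)
v = -8141/2966 (v = -8141/(4980 - 2014) = -8141/2966 ≈ -2.7448)
v/g(15) = -8141/(2966*((-11*15))) = -8141/2966/(-165) = -8141/2966*(-1/165) = 8141/489390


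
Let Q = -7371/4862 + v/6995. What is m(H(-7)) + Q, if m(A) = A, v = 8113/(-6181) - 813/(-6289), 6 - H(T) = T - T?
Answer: 65139841139077/14527859106310 ≈ 4.4838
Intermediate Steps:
H(T) = 6 (H(T) = 6 - (T - T) = 6 - 1*0 = 6 + 0 = 6)
v = -6571072/5553187 (v = 8113*(-1/6181) - 813*(-1/6289) = -1159/883 + 813/6289 = -6571072/5553187 ≈ -1.1833)
Q = -22027313498783/14527859106310 (Q = -7371/4862 - 6571072/5553187/6995 = -7371*1/4862 - 6571072/5553187*1/6995 = -567/374 - 6571072/38844543065 = -22027313498783/14527859106310 ≈ -1.5162)
m(H(-7)) + Q = 6 - 22027313498783/14527859106310 = 65139841139077/14527859106310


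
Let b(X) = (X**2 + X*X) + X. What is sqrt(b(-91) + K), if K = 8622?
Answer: sqrt(25093) ≈ 158.41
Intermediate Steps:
b(X) = X + 2*X**2 (b(X) = (X**2 + X**2) + X = 2*X**2 + X = X + 2*X**2)
sqrt(b(-91) + K) = sqrt(-91*(1 + 2*(-91)) + 8622) = sqrt(-91*(1 - 182) + 8622) = sqrt(-91*(-181) + 8622) = sqrt(16471 + 8622) = sqrt(25093)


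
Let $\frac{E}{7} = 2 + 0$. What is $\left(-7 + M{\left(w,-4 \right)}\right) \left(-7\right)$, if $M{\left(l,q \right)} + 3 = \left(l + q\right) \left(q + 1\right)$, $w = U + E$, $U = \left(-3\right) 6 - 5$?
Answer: $-203$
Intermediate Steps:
$E = 14$ ($E = 7 \left(2 + 0\right) = 7 \cdot 2 = 14$)
$U = -23$ ($U = -18 - 5 = -23$)
$w = -9$ ($w = -23 + 14 = -9$)
$M{\left(l,q \right)} = -3 + \left(1 + q\right) \left(l + q\right)$ ($M{\left(l,q \right)} = -3 + \left(l + q\right) \left(q + 1\right) = -3 + \left(l + q\right) \left(1 + q\right) = -3 + \left(1 + q\right) \left(l + q\right)$)
$\left(-7 + M{\left(w,-4 \right)}\right) \left(-7\right) = \left(-7 - \left(-20 - 16\right)\right) \left(-7\right) = \left(-7 - -36\right) \left(-7\right) = \left(-7 + 36\right) \left(-7\right) = 29 \left(-7\right) = -203$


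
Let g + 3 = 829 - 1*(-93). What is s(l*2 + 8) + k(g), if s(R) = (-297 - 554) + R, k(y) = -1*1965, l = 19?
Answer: -2770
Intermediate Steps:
g = 919 (g = -3 + (829 - 1*(-93)) = -3 + (829 + 93) = -3 + 922 = 919)
k(y) = -1965
s(R) = -851 + R
s(l*2 + 8) + k(g) = (-851 + (19*2 + 8)) - 1965 = (-851 + (38 + 8)) - 1965 = (-851 + 46) - 1965 = -805 - 1965 = -2770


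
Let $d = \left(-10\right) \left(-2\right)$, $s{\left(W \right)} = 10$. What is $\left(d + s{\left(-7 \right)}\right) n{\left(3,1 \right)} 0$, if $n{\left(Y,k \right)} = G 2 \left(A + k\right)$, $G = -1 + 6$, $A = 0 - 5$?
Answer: $0$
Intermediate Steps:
$A = -5$
$G = 5$
$n{\left(Y,k \right)} = -50 + 10 k$ ($n{\left(Y,k \right)} = 5 \cdot 2 \left(-5 + k\right) = 5 \left(-10 + 2 k\right) = -50 + 10 k$)
$d = 20$
$\left(d + s{\left(-7 \right)}\right) n{\left(3,1 \right)} 0 = \left(20 + 10\right) \left(-50 + 10 \cdot 1\right) 0 = 30 \left(-50 + 10\right) 0 = 30 \left(\left(-40\right) 0\right) = 30 \cdot 0 = 0$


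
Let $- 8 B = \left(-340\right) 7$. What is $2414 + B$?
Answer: $\frac{5423}{2} \approx 2711.5$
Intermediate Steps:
$B = \frac{595}{2}$ ($B = - \frac{\left(-340\right) 7}{8} = \left(- \frac{1}{8}\right) \left(-2380\right) = \frac{595}{2} \approx 297.5$)
$2414 + B = 2414 + \frac{595}{2} = \frac{5423}{2}$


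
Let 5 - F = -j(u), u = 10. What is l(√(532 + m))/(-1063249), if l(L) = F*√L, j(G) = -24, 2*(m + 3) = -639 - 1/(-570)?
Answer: √2*285^(¾)*238831^(¼)/31897470 ≈ 6.7985e-5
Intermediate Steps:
m = -367649/1140 (m = -3 + (-639 - 1/(-570))/2 = -3 + (-639 - 1*(-1/570))/2 = -3 + (-639 + 1/570)/2 = -3 + (½)*(-364229/570) = -3 - 364229/1140 = -367649/1140 ≈ -322.50)
F = -19 (F = 5 - (-1)*(-24) = 5 - 1*24 = 5 - 24 = -19)
l(L) = -19*√L
l(√(532 + m))/(-1063249) = -19*(532 - 367649/1140)^(¼)/(-1063249) = -19*√2*285^(¾)*238831^(¼)/570*(-1/1063249) = -√2*285^(¾)*238831^(¼)/30*(-1/1063249) = √2*285^(¾)*238831^(¼)/31897470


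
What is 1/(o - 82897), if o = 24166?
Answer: -1/58731 ≈ -1.7027e-5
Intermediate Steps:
1/(o - 82897) = 1/(24166 - 82897) = 1/(-58731) = -1/58731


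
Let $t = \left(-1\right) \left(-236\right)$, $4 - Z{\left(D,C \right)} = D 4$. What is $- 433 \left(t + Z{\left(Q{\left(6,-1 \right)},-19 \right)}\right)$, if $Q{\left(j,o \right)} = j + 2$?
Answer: $-90064$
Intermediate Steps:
$Q{\left(j,o \right)} = 2 + j$
$Z{\left(D,C \right)} = 4 - 4 D$ ($Z{\left(D,C \right)} = 4 - D 4 = 4 - 4 D$)
$t = 236$
$- 433 \left(t + Z{\left(Q{\left(6,-1 \right)},-19 \right)}\right) = - 433 \left(236 + \left(4 - 4 \left(2 + 6\right)\right)\right) = - 433 \left(236 + \left(4 - 32\right)\right) = - 433 \left(236 - 28\right) = \left(-433\right) 208 = -90064$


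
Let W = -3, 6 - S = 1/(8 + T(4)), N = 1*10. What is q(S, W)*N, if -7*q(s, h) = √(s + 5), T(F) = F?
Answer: -5*√393/21 ≈ -4.7201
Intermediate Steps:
N = 10
S = 71/12 (S = 6 - 1/(8 + 4) = 6 - 1/12 = 71/12 ≈ 5.9167)
q(s, h) = -√(5 + s)/7 (q(s, h) = -√(s + 5)/7 = -√(5 + s)/7)
q(S, W)*N = -√(5 + 71/12)/7*10 = -√393/42*10 = -5*√393/21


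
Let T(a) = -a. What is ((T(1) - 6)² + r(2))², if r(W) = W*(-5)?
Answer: 1521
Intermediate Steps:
r(W) = -5*W
((T(1) - 6)² + r(2))² = ((-1*1 - 6)² - 5*2)² = ((-1 - 6)² - 10)² = ((-7)² - 10)² = (49 - 10)² = 39² = 1521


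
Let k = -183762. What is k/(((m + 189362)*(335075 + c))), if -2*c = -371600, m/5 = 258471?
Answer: -20418/85754371375 ≈ -2.3810e-7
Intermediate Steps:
m = 1292355 (m = 5*258471 = 1292355)
c = 185800 (c = -½*(-371600) = 185800)
k/(((m + 189362)*(335075 + c))) = -183762*1/((335075 + 185800)*(1292355 + 189362)) = -183762/(1481717*520875) = -183762/771789342375 = -183762*1/771789342375 = -20418/85754371375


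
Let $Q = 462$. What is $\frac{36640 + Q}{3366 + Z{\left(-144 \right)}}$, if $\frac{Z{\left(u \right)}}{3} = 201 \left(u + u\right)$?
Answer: $- \frac{18551}{85149} \approx -0.21787$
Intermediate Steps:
$Z{\left(u \right)} = 1206 u$ ($Z{\left(u \right)} = 3 \cdot 201 \left(u + u\right) = 3 \cdot 201 \cdot 2 u = 3 \cdot 402 u = 1206 u$)
$\frac{36640 + Q}{3366 + Z{\left(-144 \right)}} = \frac{36640 + 462}{3366 + 1206 \left(-144\right)} = \frac{37102}{3366 - 173664} = \frac{37102}{-170298} = 37102 \left(- \frac{1}{170298}\right) = - \frac{18551}{85149}$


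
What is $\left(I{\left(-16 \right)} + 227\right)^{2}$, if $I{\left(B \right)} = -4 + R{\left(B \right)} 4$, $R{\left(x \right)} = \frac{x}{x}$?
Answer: $51529$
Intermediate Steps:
$R{\left(x \right)} = 1$
$I{\left(B \right)} = 0$ ($I{\left(B \right)} = -4 + 1 \cdot 4 = -4 + 4 = 0$)
$\left(I{\left(-16 \right)} + 227\right)^{2} = \left(0 + 227\right)^{2} = 227^{2} = 51529$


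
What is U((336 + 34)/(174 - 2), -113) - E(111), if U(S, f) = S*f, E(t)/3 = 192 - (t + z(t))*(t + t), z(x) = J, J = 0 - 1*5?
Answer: 6000815/86 ≈ 69777.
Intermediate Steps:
J = -5 (J = 0 - 5 = -5)
z(x) = -5
E(t) = 576 - 6*t*(-5 + t) (E(t) = 3*(192 - (t - 5)*(t + t)) = 3*(192 - (-5 + t)*2*t) = 3*(192 - 2*t*(-5 + t)) = 576 - 6*t*(-5 + t))
U((336 + 34)/(174 - 2), -113) - E(111) = ((336 + 34)/(174 - 2))*(-113) - (576 - 6*111² + 30*111) = (370/172)*(-113) - (576 - 6*12321 + 3330) = (370*(1/172))*(-113) - (576 - 73926 + 3330) = (185/86)*(-113) - 1*(-70020) = -20905/86 + 70020 = 6000815/86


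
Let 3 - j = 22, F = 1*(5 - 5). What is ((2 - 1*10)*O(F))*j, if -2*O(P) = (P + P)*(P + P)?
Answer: 0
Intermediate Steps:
F = 0 (F = 1*0 = 0)
j = -19 (j = 3 - 1*22 = 3 - 22 = -19)
O(P) = -2*P² (O(P) = -(P + P)*(P + P)/2 = -2*P*2*P/2 = -2*P²)
((2 - 1*10)*O(F))*j = ((2 - 1*10)*(-2*0²))*(-19) = ((2 - 10)*(-2*0))*(-19) = -8*0*(-19) = 0*(-19) = 0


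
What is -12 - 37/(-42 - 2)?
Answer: -491/44 ≈ -11.159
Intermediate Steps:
-12 - 37/(-42 - 2) = -12 - 37/(-44) = -12 - 37*(-1/44) = -12 + 37/44 = -491/44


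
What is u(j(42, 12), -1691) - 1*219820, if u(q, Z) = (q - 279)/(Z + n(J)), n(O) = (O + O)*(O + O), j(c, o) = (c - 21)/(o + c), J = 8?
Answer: -1135589117/5166 ≈ -2.1982e+5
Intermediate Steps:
j(c, o) = (-21 + c)/(c + o)
n(O) = 4*O² (n(O) = (2*O)*(2*O) = 4*O²)
u(q, Z) = (-279 + q)/(256 + Z) (u(q, Z) = (q - 279)/(Z + 4*8²) = (-279 + q)/(Z + 4*64) = (-279 + q)/(Z + 256) = (-279 + q)/(256 + Z))
u(j(42, 12), -1691) - 1*219820 = (-279 + (-21 + 42)/(42 + 12))/(256 - 1691) - 1*219820 = (-279 + 21/54)/(-1435) - 219820 = -(-279 + (1/54)*21)/1435 - 219820 = -(-279 + 7/18)/1435 - 219820 = -1/1435*(-5015/18) - 219820 = 1003/5166 - 219820 = -1135589117/5166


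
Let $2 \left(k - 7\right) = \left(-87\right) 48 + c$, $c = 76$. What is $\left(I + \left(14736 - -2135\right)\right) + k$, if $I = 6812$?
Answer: $21640$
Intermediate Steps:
$k = -2043$ ($k = 7 + \frac{\left(-87\right) 48 + 76}{2} = 7 + \frac{-4176 + 76}{2} = 7 + \frac{1}{2} \left(-4100\right) = 7 - 2050 = -2043$)
$\left(I + \left(14736 - -2135\right)\right) + k = \left(6812 + \left(14736 - -2135\right)\right) - 2043 = \left(6812 + \left(14736 + 2135\right)\right) - 2043 = \left(6812 + 16871\right) - 2043 = 23683 - 2043 = 21640$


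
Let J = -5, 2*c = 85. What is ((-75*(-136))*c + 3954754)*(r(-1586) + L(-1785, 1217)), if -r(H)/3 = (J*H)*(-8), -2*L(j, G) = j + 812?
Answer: 837307386851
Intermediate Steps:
c = 85/2 (c = (1/2)*85 = 85/2 ≈ 42.500)
L(j, G) = -406 - j/2 (L(j, G) = -(j + 812)/2 = -(812 + j)/2 = -406 - j/2)
r(H) = -120*H (r(H) = -3*(-5*H)*(-8) = -120*H)
((-75*(-136))*c + 3954754)*(r(-1586) + L(-1785, 1217)) = (-75*(-136)*(85/2) + 3954754)*(-120*(-1586) + (-406 - 1/2*(-1785))) = (10200*(85/2) + 3954754)*(190320 + (-406 + 1785/2)) = (433500 + 3954754)*(190320 + 973/2) = 4388254*(381613/2) = 837307386851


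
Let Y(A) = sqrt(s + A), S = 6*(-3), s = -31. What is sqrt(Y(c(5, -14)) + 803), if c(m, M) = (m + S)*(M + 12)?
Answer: sqrt(803 + I*sqrt(5)) ≈ 28.337 + 0.03946*I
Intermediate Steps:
S = -18
c(m, M) = (-18 + m)*(12 + M) (c(m, M) = (m - 18)*(M + 12) = (-18 + m)*(12 + M))
Y(A) = sqrt(-31 + A)
sqrt(Y(c(5, -14)) + 803) = sqrt(sqrt(-31 + (-216 - 18*(-14) + 12*5 - 14*5)) + 803) = sqrt(sqrt(-31 + (-216 + 252 + 60 - 70)) + 803) = sqrt(sqrt(-31 + 26) + 803) = sqrt(sqrt(-5) + 803) = sqrt(I*sqrt(5) + 803) = sqrt(803 + I*sqrt(5))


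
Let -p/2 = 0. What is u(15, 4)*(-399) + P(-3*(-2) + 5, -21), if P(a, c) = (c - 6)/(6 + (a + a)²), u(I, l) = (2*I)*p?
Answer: -27/490 ≈ -0.055102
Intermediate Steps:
p = 0 (p = -2*0 = 0)
u(I, l) = 0 (u(I, l) = (2*I)*0 = 0)
P(a, c) = (-6 + c)/(6 + 4*a²) (P(a, c) = (-6 + c)/(6 + (2*a)²) = (-6 + c)/(6 + 4*a²))
u(15, 4)*(-399) + P(-3*(-2) + 5, -21) = 0*(-399) + (-6 - 21)/(2*(3 + 2*(-3*(-2) + 5)²)) = 0 + (½)*(-27)/(3 + 2*(6 + 5)²) = 0 + (½)*(-27)/(3 + 2*11²) = 0 + (½)*(-27)/(3 + 2*121) = 0 + (½)*(-27)/(3 + 242) = 0 + (½)*(-27)/245 = 0 + (½)*(1/245)*(-27) = 0 - 27/490 = -27/490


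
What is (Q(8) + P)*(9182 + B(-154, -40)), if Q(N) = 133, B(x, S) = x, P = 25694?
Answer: 233166156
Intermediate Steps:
(Q(8) + P)*(9182 + B(-154, -40)) = (133 + 25694)*(9182 - 154) = 25827*9028 = 233166156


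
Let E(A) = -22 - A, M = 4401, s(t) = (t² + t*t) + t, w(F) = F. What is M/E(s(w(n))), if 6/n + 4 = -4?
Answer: -35208/179 ≈ -196.69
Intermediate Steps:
n = -¾ (n = 6/(-4 - 4) = 6/(-8) = 6*(-⅛) = -¾ ≈ -0.75000)
s(t) = t + 2*t² (s(t) = (t² + t²) + t = 2*t² + t = t + 2*t²)
M/E(s(w(n))) = 4401/(-22 - (-3)*(1 + 2*(-¾))/4) = 4401/(-22 - (-3)*(1 - 3/2)/4) = 4401/(-22 - (-3)*(-1)/(4*2)) = 4401/(-22 - 1*3/8) = 4401/(-22 - 3/8) = 4401/(-179/8) = 4401*(-8/179) = -35208/179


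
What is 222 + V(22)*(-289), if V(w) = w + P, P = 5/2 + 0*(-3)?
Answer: -13717/2 ≈ -6858.5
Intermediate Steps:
P = 5/2 (P = 5*(½) + 0 = 5/2 + 0 = 5/2 ≈ 2.5000)
V(w) = 5/2 + w (V(w) = w + 5/2 = 5/2 + w)
222 + V(22)*(-289) = 222 + (5/2 + 22)*(-289) = 222 + (49/2)*(-289) = 222 - 14161/2 = -13717/2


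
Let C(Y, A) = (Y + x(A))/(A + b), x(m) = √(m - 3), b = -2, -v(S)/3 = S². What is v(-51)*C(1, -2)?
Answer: 7803/4 + 7803*I*√5/4 ≈ 1950.8 + 4362.0*I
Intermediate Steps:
v(S) = -3*S²
x(m) = √(-3 + m)
C(Y, A) = (Y + √(-3 + A))/(-2 + A) (C(Y, A) = (Y + √(-3 + A))/(A - 2) = (Y + √(-3 + A))/(-2 + A))
v(-51)*C(1, -2) = (-3*(-51)²)*((1 + √(-3 - 2))/(-2 - 2)) = (-3*2601)*((1 + √(-5))/(-4)) = -(-7803)*(1 + I*√5)/4 = -7803*(-¼ - I*√5/4) = 7803/4 + 7803*I*√5/4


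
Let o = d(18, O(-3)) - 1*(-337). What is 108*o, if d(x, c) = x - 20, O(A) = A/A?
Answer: 36180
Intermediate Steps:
O(A) = 1
d(x, c) = -20 + x
o = 335 (o = (-20 + 18) - 1*(-337) = -2 + 337 = 335)
108*o = 108*335 = 36180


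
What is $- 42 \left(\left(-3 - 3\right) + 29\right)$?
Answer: $-966$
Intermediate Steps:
$- 42 \left(\left(-3 - 3\right) + 29\right) = - 42 \left(-6 + 29\right) = \left(-42\right) 23 = -966$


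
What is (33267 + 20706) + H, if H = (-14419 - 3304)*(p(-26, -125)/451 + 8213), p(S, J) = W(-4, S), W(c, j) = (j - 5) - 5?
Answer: -65622128698/451 ≈ -1.4550e+8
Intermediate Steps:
W(c, j) = -10 + j (W(c, j) = (-5 + j) - 5 = -10 + j)
p(S, J) = -10 + S
H = -65646470521/451 (H = (-14419 - 3304)*((-10 - 26)/451 + 8213) = -17723*(-36*1/451 + 8213) = -17723*(-36/451 + 8213) = -17723*3704027/451 = -65646470521/451 ≈ -1.4556e+8)
(33267 + 20706) + H = (33267 + 20706) - 65646470521/451 = 53973 - 65646470521/451 = -65622128698/451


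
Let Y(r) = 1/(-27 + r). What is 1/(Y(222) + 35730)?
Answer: 195/6967351 ≈ 2.7988e-5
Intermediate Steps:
1/(Y(222) + 35730) = 1/(1/(-27 + 222) + 35730) = 1/(1/195 + 35730) = 1/(6967351/195) = 195/6967351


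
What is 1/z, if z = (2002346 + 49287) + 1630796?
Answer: 1/3682429 ≈ 2.7156e-7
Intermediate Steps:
z = 3682429 (z = 2051633 + 1630796 = 3682429)
1/z = 1/3682429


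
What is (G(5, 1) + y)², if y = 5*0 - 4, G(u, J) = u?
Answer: 1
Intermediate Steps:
y = -4 (y = 0 - 4 = -4)
(G(5, 1) + y)² = (5 - 4)² = 1² = 1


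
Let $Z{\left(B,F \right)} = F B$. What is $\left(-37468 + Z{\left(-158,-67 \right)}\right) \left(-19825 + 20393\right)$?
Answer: $-15268976$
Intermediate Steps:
$Z{\left(B,F \right)} = B F$
$\left(-37468 + Z{\left(-158,-67 \right)}\right) \left(-19825 + 20393\right) = \left(-37468 - -10586\right) \left(-19825 + 20393\right) = \left(-37468 + 10586\right) 568 = \left(-26882\right) 568 = -15268976$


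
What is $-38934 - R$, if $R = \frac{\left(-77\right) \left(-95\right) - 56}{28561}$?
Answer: $- \frac{1112001233}{28561} \approx -38934.0$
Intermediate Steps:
$R = \frac{7259}{28561}$ ($R = \left(7315 - 56\right) \frac{1}{28561} = 7259 \cdot \frac{1}{28561} = \frac{7259}{28561} \approx 0.25416$)
$-38934 - R = -38934 - \frac{7259}{28561} = - \frac{1112001233}{28561}$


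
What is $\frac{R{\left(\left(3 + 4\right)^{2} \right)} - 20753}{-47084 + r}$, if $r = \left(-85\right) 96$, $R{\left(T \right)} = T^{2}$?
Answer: $\frac{4588}{13811} \approx 0.3322$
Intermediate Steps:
$r = -8160$
$\frac{R{\left(\left(3 + 4\right)^{2} \right)} - 20753}{-47084 + r} = \frac{\left(\left(3 + 4\right)^{2}\right)^{2} - 20753}{-47084 - 8160} = \frac{\left(7^{2}\right)^{2} - 20753}{-55244} = \left(49^{2} - 20753\right) \left(- \frac{1}{55244}\right) = \left(2401 - 20753\right) \left(- \frac{1}{55244}\right) = \left(-18352\right) \left(- \frac{1}{55244}\right) = \frac{4588}{13811}$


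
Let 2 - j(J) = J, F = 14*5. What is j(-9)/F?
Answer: 11/70 ≈ 0.15714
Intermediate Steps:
F = 70
j(J) = 2 - J
j(-9)/F = (2 - 1*(-9))/70 = (2 + 9)*(1/70) = 11*(1/70) = 11/70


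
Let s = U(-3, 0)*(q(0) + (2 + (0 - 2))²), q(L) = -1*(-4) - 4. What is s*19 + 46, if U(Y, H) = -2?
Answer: 46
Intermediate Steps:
q(L) = 0 (q(L) = 4 - 4 = 0)
s = 0 (s = -2*(0 + (2 + (0 - 2))²) = -2*(0 + (2 - 2)²) = -2*(0 + 0²) = -2*(0 + 0) = -2*0 = 0)
s*19 + 46 = 0*19 + 46 = 0 + 46 = 46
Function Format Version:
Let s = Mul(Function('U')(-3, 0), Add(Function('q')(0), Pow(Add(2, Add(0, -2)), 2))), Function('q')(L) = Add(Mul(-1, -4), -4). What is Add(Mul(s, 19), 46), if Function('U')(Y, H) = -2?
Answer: 46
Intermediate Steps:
Function('q')(L) = 0 (Function('q')(L) = Add(4, -4) = 0)
s = 0 (s = Mul(-2, Add(0, Pow(Add(2, Add(0, -2)), 2))) = Mul(-2, Add(0, Pow(Add(2, -2), 2))) = Mul(-2, Add(0, Pow(0, 2))) = Mul(-2, Add(0, 0)) = Mul(-2, 0) = 0)
Add(Mul(s, 19), 46) = Add(Mul(0, 19), 46) = Add(0, 46) = 46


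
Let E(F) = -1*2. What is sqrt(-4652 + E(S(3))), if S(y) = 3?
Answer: I*sqrt(4654) ≈ 68.22*I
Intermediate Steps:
E(F) = -2
sqrt(-4652 + E(S(3))) = sqrt(-4652 - 2) = sqrt(-4654) = I*sqrt(4654)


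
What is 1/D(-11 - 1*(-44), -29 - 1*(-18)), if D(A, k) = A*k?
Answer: -1/363 ≈ -0.0027548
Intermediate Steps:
1/D(-11 - 1*(-44), -29 - 1*(-18)) = 1/((-11 - 1*(-44))*(-29 - 1*(-18))) = 1/((-11 + 44)*(-29 + 18)) = 1/(33*(-11)) = 1/(-363) = -1/363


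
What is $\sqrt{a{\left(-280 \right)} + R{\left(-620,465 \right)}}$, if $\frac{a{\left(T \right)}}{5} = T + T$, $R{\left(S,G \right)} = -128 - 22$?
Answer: $5 i \sqrt{118} \approx 54.314 i$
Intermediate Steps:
$R{\left(S,G \right)} = -150$
$a{\left(T \right)} = 10 T$ ($a{\left(T \right)} = 5 \left(T + T\right) = 5 \cdot 2 T = 10 T$)
$\sqrt{a{\left(-280 \right)} + R{\left(-620,465 \right)}} = \sqrt{10 \left(-280\right) - 150} = \sqrt{-2800 - 150} = \sqrt{-2950} = 5 i \sqrt{118}$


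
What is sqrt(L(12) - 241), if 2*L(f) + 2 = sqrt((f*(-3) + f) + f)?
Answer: sqrt(-242 + I*sqrt(3)) ≈ 0.05567 + 15.556*I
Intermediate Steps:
L(f) = -1 + sqrt(-f)/2 (L(f) = -1 + sqrt((f*(-3) + f) + f)/2 = -1 + sqrt((-3*f + f) + f)/2 = -1 + sqrt(-2*f + f)/2 = -1 + sqrt(-f)/2)
sqrt(L(12) - 241) = sqrt((-1 + sqrt(-1*12)/2) - 241) = sqrt((-1 + sqrt(-12)/2) - 241) = sqrt((-1 + (2*I*sqrt(3))/2) - 241) = sqrt((-1 + I*sqrt(3)) - 241) = sqrt(-242 + I*sqrt(3))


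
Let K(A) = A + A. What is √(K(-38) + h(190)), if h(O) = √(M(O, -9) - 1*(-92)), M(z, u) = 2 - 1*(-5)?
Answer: √(-76 + 3*√11) ≈ 8.1271*I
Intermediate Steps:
K(A) = 2*A
M(z, u) = 7 (M(z, u) = 2 + 5 = 7)
h(O) = 3*√11 (h(O) = √(7 - 1*(-92)) = √(7 + 92) = √99 = 3*√11)
√(K(-38) + h(190)) = √(2*(-38) + 3*√11) = √(-76 + 3*√11)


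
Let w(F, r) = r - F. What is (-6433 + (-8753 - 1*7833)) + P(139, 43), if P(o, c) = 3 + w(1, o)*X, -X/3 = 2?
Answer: -23844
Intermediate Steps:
X = -6 (X = -3*2 = -6)
P(o, c) = 9 - 6*o (P(o, c) = 3 + (o - 1*1)*(-6) = 3 + (o - 1)*(-6) = 3 + (-1 + o)*(-6) = 3 + (6 - 6*o) = 9 - 6*o)
(-6433 + (-8753 - 1*7833)) + P(139, 43) = (-6433 + (-8753 - 1*7833)) + (9 - 6*139) = (-6433 + (-8753 - 7833)) + (9 - 834) = (-6433 - 16586) - 825 = -23019 - 825 = -23844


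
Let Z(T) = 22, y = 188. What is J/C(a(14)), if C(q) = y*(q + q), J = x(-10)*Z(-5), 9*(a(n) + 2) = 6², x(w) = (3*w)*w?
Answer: 825/94 ≈ 8.7766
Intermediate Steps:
x(w) = 3*w²
a(n) = 2 (a(n) = -2 + (⅑)*6² = -2 + (⅑)*36 = -2 + 4 = 2)
J = 6600 (J = (3*(-10)²)*22 = (3*100)*22 = 300*22 = 6600)
C(q) = 376*q (C(q) = 188*(q + q) = 188*(2*q) = 376*q)
J/C(a(14)) = 6600/((376*2)) = 6600/752 = 6600*(1/752) = 825/94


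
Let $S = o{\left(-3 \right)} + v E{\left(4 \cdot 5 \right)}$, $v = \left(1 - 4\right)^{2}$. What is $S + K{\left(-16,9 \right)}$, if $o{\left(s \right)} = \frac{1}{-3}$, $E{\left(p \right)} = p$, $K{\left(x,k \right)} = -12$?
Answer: $\frac{503}{3} \approx 167.67$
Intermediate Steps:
$o{\left(s \right)} = - \frac{1}{3}$
$v = 9$ ($v = \left(-3\right)^{2} = 9$)
$S = \frac{539}{3}$ ($S = - \frac{1}{3} + 9 \cdot 4 \cdot 5 = - \frac{1}{3} + 9 \cdot 20 = - \frac{1}{3} + 180 = \frac{539}{3} \approx 179.67$)
$S + K{\left(-16,9 \right)} = \frac{539}{3} - 12 = \frac{503}{3}$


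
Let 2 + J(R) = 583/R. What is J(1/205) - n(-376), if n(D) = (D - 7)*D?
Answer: -24495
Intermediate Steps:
n(D) = D*(-7 + D) (n(D) = (-7 + D)*D = D*(-7 + D))
J(R) = -2 + 583/R
J(1/205) - n(-376) = (-2 + 583/(1/205)) - (-376)*(-7 - 376) = (-2 + 583/(1/205)) - (-376)*(-383) = (-2 + 583*205) - 1*144008 = (-2 + 119515) - 144008 = 119513 - 144008 = -24495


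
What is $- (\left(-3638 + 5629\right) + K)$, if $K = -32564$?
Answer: $30573$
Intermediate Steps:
$- (\left(-3638 + 5629\right) + K) = - (\left(-3638 + 5629\right) - 32564) = - (1991 - 32564) = \left(-1\right) \left(-30573\right) = 30573$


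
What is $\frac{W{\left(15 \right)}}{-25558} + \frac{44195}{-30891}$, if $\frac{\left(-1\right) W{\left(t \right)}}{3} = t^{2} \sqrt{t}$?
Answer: $- \frac{44195}{30891} + \frac{675 \sqrt{15}}{25558} \approx -1.3284$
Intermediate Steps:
$W{\left(t \right)} = - 3 t^{\frac{5}{2}}$ ($W{\left(t \right)} = - 3 t^{2} \sqrt{t} = - 3 t^{\frac{5}{2}}$)
$\frac{W{\left(15 \right)}}{-25558} + \frac{44195}{-30891} = \frac{\left(-3\right) 15^{\frac{5}{2}}}{-25558} + \frac{44195}{-30891} = - 3 \cdot 225 \sqrt{15} \left(- \frac{1}{25558}\right) + 44195 \left(- \frac{1}{30891}\right) = - 675 \sqrt{15} \left(- \frac{1}{25558}\right) - \frac{44195}{30891} = \frac{675 \sqrt{15}}{25558} - \frac{44195}{30891} = - \frac{44195}{30891} + \frac{675 \sqrt{15}}{25558}$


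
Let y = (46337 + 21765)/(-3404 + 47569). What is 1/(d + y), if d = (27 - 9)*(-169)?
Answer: -44165/134281828 ≈ -0.00032890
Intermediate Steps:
d = -3042 (d = 18*(-169) = -3042)
y = 68102/44165 ≈ 1.5420
1/(d + y) = 1/(-3042 + 68102/44165) = 1/(-134281828/44165) = -44165/134281828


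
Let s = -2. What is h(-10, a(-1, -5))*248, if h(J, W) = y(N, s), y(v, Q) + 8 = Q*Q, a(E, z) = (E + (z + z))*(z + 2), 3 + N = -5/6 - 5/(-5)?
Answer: -992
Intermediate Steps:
N = -17/6 (N = -3 + (-5/6 - 5/(-5)) = -3 + (-5*⅙ - 5*(-⅕)) = -3 + (-⅚ + 1) = -3 + ⅙ = -17/6 ≈ -2.8333)
a(E, z) = (2 + z)*(E + 2*z) (a(E, z) = (E + 2*z)*(2 + z) = (2 + z)*(E + 2*z))
y(v, Q) = -8 + Q² (y(v, Q) = -8 + Q*Q = -8 + Q²)
h(J, W) = -4 (h(J, W) = -8 + (-2)² = -8 + 4 = -4)
h(-10, a(-1, -5))*248 = -4*248 = -992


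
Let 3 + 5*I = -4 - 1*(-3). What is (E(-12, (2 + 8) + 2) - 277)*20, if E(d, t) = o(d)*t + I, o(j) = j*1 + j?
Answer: -11316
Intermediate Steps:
I = -4/5 (I = -3/5 + (-4 - 1*(-3))/5 = -3/5 + (-4 + 3)/5 = -3/5 + (1/5)*(-1) = -3/5 - 1/5 = -4/5 ≈ -0.80000)
o(j) = 2*j (o(j) = j + j = 2*j)
E(d, t) = -4/5 + 2*d*t (E(d, t) = (2*d)*t - 4/5 = 2*d*t - 4/5 = -4/5 + 2*d*t)
(E(-12, (2 + 8) + 2) - 277)*20 = ((-4/5 + 2*(-12)*((2 + 8) + 2)) - 277)*20 = ((-4/5 + 2*(-12)*(10 + 2)) - 277)*20 = ((-4/5 + 2*(-12)*12) - 277)*20 = ((-4/5 - 288) - 277)*20 = (-1444/5 - 277)*20 = -2829/5*20 = -11316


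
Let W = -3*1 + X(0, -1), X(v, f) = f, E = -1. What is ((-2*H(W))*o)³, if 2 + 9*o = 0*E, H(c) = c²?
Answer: 262144/729 ≈ 359.59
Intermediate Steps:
W = -4 (W = -3*1 - 1 = -3 - 1 = -4)
o = -2/9 (o = -2/9 + (0*(-1))/9 = -2/9 + (⅑)*0 = -2/9 + 0 = -2/9 ≈ -0.22222)
((-2*H(W))*o)³ = (-2*(-4)²*(-2/9))³ = (-2*16*(-2/9))³ = (-32*(-2/9))³ = (64/9)³ = 262144/729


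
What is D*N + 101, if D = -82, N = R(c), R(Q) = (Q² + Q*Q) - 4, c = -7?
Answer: -7607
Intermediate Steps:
R(Q) = -4 + 2*Q² (R(Q) = (Q² + Q²) - 4 = 2*Q² - 4 = -4 + 2*Q²)
N = 94 (N = -4 + 2*(-7)² = -4 + 2*49 = -4 + 98 = 94)
D*N + 101 = -82*94 + 101 = -7708 + 101 = -7607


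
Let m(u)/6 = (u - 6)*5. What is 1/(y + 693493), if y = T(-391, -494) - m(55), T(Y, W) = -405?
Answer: 1/691618 ≈ 1.4459e-6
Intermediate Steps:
m(u) = -180 + 30*u (m(u) = 6*((u - 6)*5) = 6*((-6 + u)*5) = 6*(-30 + 5*u) = -180 + 30*u)
y = -1875 (y = -405 - (-180 + 30*55) = -405 - (-180 + 1650) = -405 - 1*1470 = -405 - 1470 = -1875)
1/(y + 693493) = 1/(-1875 + 693493) = 1/691618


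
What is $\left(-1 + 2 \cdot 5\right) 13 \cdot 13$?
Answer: $1521$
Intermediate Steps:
$\left(-1 + 2 \cdot 5\right) 13 \cdot 13 = \left(-1 + 10\right) 13 \cdot 13 = 9 \cdot 13 \cdot 13 = 117 \cdot 13 = 1521$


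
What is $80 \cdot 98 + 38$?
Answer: $7878$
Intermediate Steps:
$80 \cdot 98 + 38 = 7840 + 38 = 7878$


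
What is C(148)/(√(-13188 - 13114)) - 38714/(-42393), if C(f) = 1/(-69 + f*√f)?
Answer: 2978/3261 - 148*I*√973174/42570194681 - 69*I*√26302/85140389362 ≈ 0.91322 - 3.5611e-6*I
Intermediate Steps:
C(f) = 1/(-69 + f^(3/2))
C(148)/(√(-13188 - 13114)) - 38714/(-42393) = 1/((-69 + 148^(3/2))*(√(-13188 - 13114))) - 38714/(-42393) = 1/((-69 + 296*√37)*(√(-26302))) - 38714*(-1/42393) = 1/((-69 + 296*√37)*((I*√26302))) + 2978/3261 = (-I*√26302/26302)/(-69 + 296*√37) + 2978/3261 = -I*√26302/(26302*(-69 + 296*√37)) + 2978/3261 = 2978/3261 - I*√26302/(26302*(-69 + 296*√37))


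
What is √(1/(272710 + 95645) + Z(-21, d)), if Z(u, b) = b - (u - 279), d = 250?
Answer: √74626973682105/368355 ≈ 23.452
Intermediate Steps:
Z(u, b) = 279 + b - u (Z(u, b) = b - (-279 + u) = b + (279 - u) = 279 + b - u)
√(1/(272710 + 95645) + Z(-21, d)) = √(1/(272710 + 95645) + (279 + 250 - 1*(-21))) = √(1/368355 + (279 + 250 + 21)) = √(1/368355 + 550) = √(202595251/368355) = √74626973682105/368355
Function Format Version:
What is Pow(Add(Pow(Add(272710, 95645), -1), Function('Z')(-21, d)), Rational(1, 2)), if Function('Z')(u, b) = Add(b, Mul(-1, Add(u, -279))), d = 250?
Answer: Mul(Rational(1, 368355), Pow(74626973682105, Rational(1, 2))) ≈ 23.452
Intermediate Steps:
Function('Z')(u, b) = Add(279, b, Mul(-1, u)) (Function('Z')(u, b) = Add(b, Mul(-1, Add(-279, u))) = Add(b, Add(279, Mul(-1, u))) = Add(279, b, Mul(-1, u)))
Pow(Add(Pow(Add(272710, 95645), -1), Function('Z')(-21, d)), Rational(1, 2)) = Pow(Add(Pow(Add(272710, 95645), -1), Add(279, 250, Mul(-1, -21))), Rational(1, 2)) = Pow(Add(Pow(368355, -1), Add(279, 250, 21)), Rational(1, 2)) = Pow(Add(Rational(1, 368355), 550), Rational(1, 2)) = Pow(Rational(202595251, 368355), Rational(1, 2)) = Mul(Rational(1, 368355), Pow(74626973682105, Rational(1, 2)))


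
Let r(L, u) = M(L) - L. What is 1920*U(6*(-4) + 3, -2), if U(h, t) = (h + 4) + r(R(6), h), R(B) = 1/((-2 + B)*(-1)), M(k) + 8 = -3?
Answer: -53280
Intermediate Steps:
M(k) = -11 (M(k) = -8 - 3 = -11)
R(B) = -1/(-2 + B)
r(L, u) = -11 - L
U(h, t) = -27/4 + h (U(h, t) = (h + 4) + (-11 - (-1)/(-2 + 6)) = (4 + h) + (-11 - (-1)/4) = (4 + h) + (-11 - 1*(-¼)) = (4 + h) + (-11 + ¼) = (4 + h) - 43/4 = -27/4 + h)
1920*U(6*(-4) + 3, -2) = 1920*(-27/4 + (6*(-4) + 3)) = 1920*(-27/4 + (-24 + 3)) = 1920*(-27/4 - 21) = 1920*(-111/4) = -53280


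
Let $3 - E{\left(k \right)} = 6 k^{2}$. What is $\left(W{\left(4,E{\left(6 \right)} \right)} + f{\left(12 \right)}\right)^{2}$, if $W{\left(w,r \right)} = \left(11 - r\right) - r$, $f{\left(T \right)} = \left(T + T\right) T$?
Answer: $525625$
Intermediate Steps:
$f{\left(T \right)} = 2 T^{2}$ ($f{\left(T \right)} = 2 T T = 2 T^{2}$)
$E{\left(k \right)} = 3 - 6 k^{2}$
$W{\left(w,r \right)} = 11 - 2 r$
$\left(W{\left(4,E{\left(6 \right)} \right)} + f{\left(12 \right)}\right)^{2} = \left(\left(11 - 2 \left(3 - 6 \cdot 6^{2}\right)\right) + 2 \cdot 12^{2}\right)^{2} = \left(\left(11 - 2 \left(3 - 216\right)\right) + 2 \cdot 144\right)^{2} = \left(\left(11 - 2 \left(3 - 216\right)\right) + 288\right)^{2} = \left(\left(11 - -426\right) + 288\right)^{2} = \left(\left(11 + 426\right) + 288\right)^{2} = \left(437 + 288\right)^{2} = 725^{2} = 525625$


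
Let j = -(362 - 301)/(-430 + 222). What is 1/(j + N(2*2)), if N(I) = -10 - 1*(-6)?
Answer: -208/771 ≈ -0.26978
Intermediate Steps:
N(I) = -4 (N(I) = -10 + 6 = -4)
j = 61/208 (j = -61/(-208) = -61*(-1)/208 = -1*(-61/208) = 61/208 ≈ 0.29327)
1/(j + N(2*2)) = 1/(61/208 - 4) = 1/(-771/208) = -208/771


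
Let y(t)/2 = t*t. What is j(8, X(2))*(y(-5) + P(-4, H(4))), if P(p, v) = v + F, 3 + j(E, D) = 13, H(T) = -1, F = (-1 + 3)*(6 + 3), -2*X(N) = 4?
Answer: 670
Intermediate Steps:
X(N) = -2 (X(N) = -½*4 = -2)
F = 18 (F = 2*9 = 18)
j(E, D) = 10 (j(E, D) = -3 + 13 = 10)
y(t) = 2*t² (y(t) = 2*(t*t) = 2*t²)
P(p, v) = 18 + v (P(p, v) = v + 18 = 18 + v)
j(8, X(2))*(y(-5) + P(-4, H(4))) = 10*(2*(-5)² + (18 - 1)) = 10*(2*25 + 17) = 10*(50 + 17) = 10*67 = 670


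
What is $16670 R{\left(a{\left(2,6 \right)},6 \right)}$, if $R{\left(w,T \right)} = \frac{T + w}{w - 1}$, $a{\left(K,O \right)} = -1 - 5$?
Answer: $0$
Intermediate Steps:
$a{\left(K,O \right)} = -6$
$R{\left(w,T \right)} = \frac{T + w}{-1 + w}$
$16670 R{\left(a{\left(2,6 \right)},6 \right)} = 16670 \frac{6 - 6}{-1 - 6} = 16670 \frac{1}{-7} \cdot 0 = 16670 \left(\left(- \frac{1}{7}\right) 0\right) = 16670 \cdot 0 = 0$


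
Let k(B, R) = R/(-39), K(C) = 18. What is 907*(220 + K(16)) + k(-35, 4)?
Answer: 8418770/39 ≈ 2.1587e+5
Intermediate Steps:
k(B, R) = -R/39 (k(B, R) = R*(-1/39) = -R/39)
907*(220 + K(16)) + k(-35, 4) = 907*(220 + 18) - 1/39*4 = 907*238 - 4/39 = 215866 - 4/39 = 8418770/39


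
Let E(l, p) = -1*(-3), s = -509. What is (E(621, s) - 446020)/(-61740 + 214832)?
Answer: -446017/153092 ≈ -2.9134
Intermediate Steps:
E(l, p) = 3
(E(621, s) - 446020)/(-61740 + 214832) = (3 - 446020)/(-61740 + 214832) = -446017/153092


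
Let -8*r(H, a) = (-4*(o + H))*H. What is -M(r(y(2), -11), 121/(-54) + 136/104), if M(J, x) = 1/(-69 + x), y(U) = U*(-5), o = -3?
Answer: 702/49093 ≈ 0.014299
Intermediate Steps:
y(U) = -5*U
r(H, a) = -H*(12 - 4*H)/8 (r(H, a) = -(-4*(-3 + H))*H/8 = -(12 - 4*H)*H/8 = -H*(12 - 4*H)/8)
-M(r(y(2), -11), 121/(-54) + 136/104) = -1/(-69 + (121/(-54) + 136/104)) = -1/(-69 + (121*(-1/54) + 136*(1/104))) = -1/(-69 + (-121/54 + 17/13)) = -1/(-69 - 655/702) = -1/(-49093/702) = -1*(-702/49093) = 702/49093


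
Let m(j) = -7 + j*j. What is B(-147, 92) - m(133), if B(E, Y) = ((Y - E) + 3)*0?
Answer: -17682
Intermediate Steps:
B(E, Y) = 0 (B(E, Y) = (3 + Y - E)*0 = 0)
m(j) = -7 + j**2
B(-147, 92) - m(133) = 0 - (-7 + 133**2) = 0 - (-7 + 17689) = 0 - 1*17682 = 0 - 17682 = -17682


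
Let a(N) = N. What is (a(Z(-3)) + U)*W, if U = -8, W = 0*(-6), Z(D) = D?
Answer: 0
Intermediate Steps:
W = 0
(a(Z(-3)) + U)*W = (-3 - 8)*0 = -11*0 = 0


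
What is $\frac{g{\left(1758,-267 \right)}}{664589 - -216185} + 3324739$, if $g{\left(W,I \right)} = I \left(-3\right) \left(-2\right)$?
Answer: $\frac{1464171833192}{440387} \approx 3.3247 \cdot 10^{6}$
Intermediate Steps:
$g{\left(W,I \right)} = 6 I$ ($g{\left(W,I \right)} = - 3 I \left(-2\right) = 6 I$)
$\frac{g{\left(1758,-267 \right)}}{664589 - -216185} + 3324739 = \frac{6 \left(-267\right)}{664589 - -216185} + 3324739 = - \frac{1602}{664589 + 216185} + 3324739 = - \frac{1602}{880774} + 3324739 = \left(-1602\right) \frac{1}{880774} + 3324739 = - \frac{801}{440387} + 3324739 = \frac{1464171833192}{440387}$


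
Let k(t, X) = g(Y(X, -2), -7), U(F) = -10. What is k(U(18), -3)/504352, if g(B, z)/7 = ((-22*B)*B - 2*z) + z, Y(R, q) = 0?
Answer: 49/504352 ≈ 9.7154e-5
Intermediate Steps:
g(B, z) = -154*B² - 7*z (g(B, z) = 7*(((-22*B)*B - 2*z) + z) = 7*((-22*B² - 2*z) + z) = 7*(-z - 22*B²) = -154*B² - 7*z)
k(t, X) = 49 (k(t, X) = -154*0² - 7*(-7) = -154*0 + 49 = 0 + 49 = 49)
k(U(18), -3)/504352 = 49/504352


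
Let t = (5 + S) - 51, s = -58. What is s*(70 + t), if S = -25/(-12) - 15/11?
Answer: -94627/66 ≈ -1433.7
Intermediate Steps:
S = 95/132 (S = -25*(-1/12) - 15*1/11 = 25/12 - 15/11 = 95/132 ≈ 0.71970)
t = -5977/132 (t = (5 + 95/132) - 51 = 755/132 - 51 = -5977/132 ≈ -45.280)
s*(70 + t) = -58*(70 - 5977/132) = -58*3263/132 = -94627/66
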